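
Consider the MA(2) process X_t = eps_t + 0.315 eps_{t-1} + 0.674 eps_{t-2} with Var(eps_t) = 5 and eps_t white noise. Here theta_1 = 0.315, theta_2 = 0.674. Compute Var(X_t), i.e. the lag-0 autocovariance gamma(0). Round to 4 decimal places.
\gamma(0) = 7.7675

For an MA(q) process X_t = eps_t + sum_i theta_i eps_{t-i} with
Var(eps_t) = sigma^2, the variance is
  gamma(0) = sigma^2 * (1 + sum_i theta_i^2).
  sum_i theta_i^2 = (0.315)^2 + (0.674)^2 = 0.099225 + 0.454276 = 0.553501.
  gamma(0) = 5 * (1 + 0.553501) = 5 * 1.553501 = 7.767505, which rounds to 7.7675.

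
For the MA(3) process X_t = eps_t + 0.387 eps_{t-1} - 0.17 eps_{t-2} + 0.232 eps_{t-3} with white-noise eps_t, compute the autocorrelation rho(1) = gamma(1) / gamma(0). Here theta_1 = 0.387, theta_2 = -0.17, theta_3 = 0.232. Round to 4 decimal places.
\rho(1) = 0.2286

For an MA(q) process with theta_0 = 1, the autocovariance is
  gamma(k) = sigma^2 * sum_{i=0..q-k} theta_i * theta_{i+k},
and rho(k) = gamma(k) / gamma(0). Sigma^2 cancels.
  numerator   = (1)*(0.387) + (0.387)*(-0.17) + (-0.17)*(0.232) = 0.28177.
  denominator = (1)^2 + (0.387)^2 + (-0.17)^2 + (0.232)^2 = 1.232493.
  rho(1) = 0.28177 / 1.232493 = 0.2286.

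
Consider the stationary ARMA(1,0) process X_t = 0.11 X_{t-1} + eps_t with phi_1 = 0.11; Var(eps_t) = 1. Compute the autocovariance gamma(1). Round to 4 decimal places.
\gamma(1) = 0.1113

Multiply the model equation by X_{t-k} and take expectations. With theta_0 = psi_0 = 1 and psi_j the MA(infinity) weights, this gives
  gamma(k) - sum_i phi_i gamma(k-i) = c_k,
  c_k = sigma^2 * sum_{j=k..q} theta_j psi_{j-k}   (c_k = 0 for k > q),
using gamma(-m) = gamma(m).
Pure AR (q = 0): c_0 = sigma^2 = 1, c_k = 0 for k >= 1.
Equations for k = 0 and k = 1 (AR order 1):
  gamma(0) = phi_1 gamma(1) + c_0
  gamma(1) = phi_1 gamma(0) + c_1
Substituting the second into the first: gamma(0) (1 - phi_1^2) = c_0 + phi_1 c_1, so
  gamma(0) = c_0 / (1 - phi_1^2) = 1 / (1 - (0.11)^2) = 1 / 0.9879 = 1.012248.
  gamma(1) = phi_1 gamma(0) = (0.11)(1.012248) = 0.111347.
Therefore gamma(1) = 0.1113 (to 4 decimal places).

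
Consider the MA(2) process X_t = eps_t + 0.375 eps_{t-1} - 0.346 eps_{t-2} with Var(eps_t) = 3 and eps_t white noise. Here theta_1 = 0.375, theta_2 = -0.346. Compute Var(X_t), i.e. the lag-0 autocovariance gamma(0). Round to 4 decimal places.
\gamma(0) = 3.7810

For an MA(q) process X_t = eps_t + sum_i theta_i eps_{t-i} with
Var(eps_t) = sigma^2, the variance is
  gamma(0) = sigma^2 * (1 + sum_i theta_i^2).
  sum_i theta_i^2 = (0.375)^2 + (-0.346)^2 = 0.140625 + 0.119716 = 0.260341.
  gamma(0) = 3 * (1 + 0.260341) = 3 * 1.260341 = 3.781023, which rounds to 3.7810.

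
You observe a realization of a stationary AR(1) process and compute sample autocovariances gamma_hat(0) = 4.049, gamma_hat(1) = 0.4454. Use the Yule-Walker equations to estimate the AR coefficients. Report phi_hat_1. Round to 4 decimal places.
\hat\phi_{1} = 0.1100

The Yule-Walker equations for an AR(p) process read, in matrix form,
  Gamma_p phi = r_p,   with   (Gamma_p)_{ij} = gamma(|i - j|),
                       (r_p)_i = gamma(i),   i,j = 1..p.
Substitute the sample gammas (Toeplitz matrix and right-hand side of size 1):
  Gamma_p = [[4.049]]
  r_p     = [0.4454]
With p = 1 this is the single equation gamma(0) phi_1 = gamma(1):
  phi_hat_1 = gamma(1) / gamma(0) = 0.4454 / 4.049 = 0.1100.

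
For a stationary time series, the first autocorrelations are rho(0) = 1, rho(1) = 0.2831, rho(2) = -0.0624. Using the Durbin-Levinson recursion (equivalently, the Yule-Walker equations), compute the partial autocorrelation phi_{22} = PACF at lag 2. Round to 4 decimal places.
\phi_{22} = -0.1550

The PACF at lag k is phi_{kk}, the last component of the solution
to the Yule-Walker system G_k phi = r_k where
  (G_k)_{ij} = rho(|i - j|), (r_k)_i = rho(i), i,j = 1..k.
Equivalently, Durbin-Levinson gives phi_{kk} iteratively:
  phi_{11} = rho(1)
  phi_{kk} = [rho(k) - sum_{j=1..k-1} phi_{k-1,j} rho(k-j)]
            / [1 - sum_{j=1..k-1} phi_{k-1,j} rho(j)],
  phi_{k,j} = phi_{k-1,j} - phi_{kk} phi_{k-1,k-j},  j = 1..k-1.
Step k = 1:
  phi_11 = rho(1) = 0.2831.
Step k = 2:
  phi_22 = [rho(2) - phi_11 rho(1)] / [1 - phi_11 rho(1)] = [-0.0624 - (0.2831)(0.2831)] / [1 - (0.2831)(0.2831)]
         = -0.14254561 / 0.91985439 = -0.155.
Therefore phi_{22} = -0.1550.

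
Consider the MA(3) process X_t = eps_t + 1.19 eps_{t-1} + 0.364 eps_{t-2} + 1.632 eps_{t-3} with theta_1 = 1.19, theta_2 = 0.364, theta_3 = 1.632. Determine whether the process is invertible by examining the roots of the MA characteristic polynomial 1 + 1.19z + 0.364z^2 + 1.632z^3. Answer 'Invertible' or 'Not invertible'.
\text{Not invertible}

The MA(q) characteristic polynomial is P(z) = 1 + 1.19z + 0.364z^2 + 1.632z^3.
Invertibility requires all roots to lie outside the unit circle, i.e. |z| > 1 for every root.
Degree 3: look for a simple real root z0 first, then factor out (1 - z/z0) and solve the remaining quadratic.
Testing z0 = -0.625: P(-0.625) = 1 + (1.19)(-0.625) + (0.364)(-0.625)^2 + (1.632)(-0.625)^3
  = 1 + (-0.74375) + (0.142187) + (-0.398438) = 0.  So z_0 = -0.625 is a root, |z_0| = 0.625.
Divide out the factor (1 + 1.6 z) = (1 - z/z0) (since 1/z0 = -1.6):
  P(z) = (1 + 1.6 z)(1 + (-0.41) z + (1.02) z^2)
  [check: z-coef -0.41 - (-1.6) = 1.19; z^2-coef 1.02 - (-1.6)(-0.41) = 0.364; z^3-coef -(-1.6)(1.02) = 1.632.]
Remaining roots from the quadratic factor 1 + (-0.41) z + (1.02) z^2:
  Set 1 + (-0.41) z + (1.02) z^2 = 0, i.e. a z^2 + b z + c = 0 with a = 1.02, b = -0.41, c = 1.
  Discriminant D = b^2 - 4ac = (-0.41)^2 - 4*(1.02)*1 = 0.1681 - (4.08) = -3.9119.
  D < 0, so the roots are the complex-conjugate pair z = (-b +/- i sqrt(-D)) / (2a) = 0.201 +/- 0.9695i.
  For a conjugate pair |z|^2 = z * conj(z) = (product of roots) = c/a = 1/(1.02) = 0.980392, so |z| = sqrt(0.980392) = 0.9901 for both roots.
Moduli of all roots: 0.6250, 0.9901, 0.9901.
All moduli strictly greater than 1? No.
Verdict: Not invertible.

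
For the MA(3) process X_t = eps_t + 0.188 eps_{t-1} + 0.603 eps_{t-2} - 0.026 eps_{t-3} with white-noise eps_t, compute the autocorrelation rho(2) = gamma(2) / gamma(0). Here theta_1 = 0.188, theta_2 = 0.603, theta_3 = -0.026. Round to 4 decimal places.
\rho(2) = 0.4273

For an MA(q) process with theta_0 = 1, the autocovariance is
  gamma(k) = sigma^2 * sum_{i=0..q-k} theta_i * theta_{i+k},
and rho(k) = gamma(k) / gamma(0). Sigma^2 cancels.
  numerator   = (1)*(0.603) + (0.188)*(-0.026) = 0.598112.
  denominator = (1)^2 + (0.188)^2 + (0.603)^2 + (-0.026)^2 = 1.399629.
  rho(2) = 0.598112 / 1.399629 = 0.4273.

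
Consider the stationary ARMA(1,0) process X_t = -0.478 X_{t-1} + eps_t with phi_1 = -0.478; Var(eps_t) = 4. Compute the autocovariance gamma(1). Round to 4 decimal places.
\gamma(1) = -2.4782

Multiply the model equation by X_{t-k} and take expectations. With theta_0 = psi_0 = 1 and psi_j the MA(infinity) weights, this gives
  gamma(k) - sum_i phi_i gamma(k-i) = c_k,
  c_k = sigma^2 * sum_{j=k..q} theta_j psi_{j-k}   (c_k = 0 for k > q),
using gamma(-m) = gamma(m).
Pure AR (q = 0): c_0 = sigma^2 = 4, c_k = 0 for k >= 1.
Equations for k = 0 and k = 1 (AR order 1):
  gamma(0) = phi_1 gamma(1) + c_0
  gamma(1) = phi_1 gamma(0) + c_1
Substituting the second into the first: gamma(0) (1 - phi_1^2) = c_0 + phi_1 c_1, so
  gamma(0) = c_0 / (1 - phi_1^2) = 4 / (1 - (-0.478)^2) = 4 / 0.771516 = 5.184598.
  gamma(1) = phi_1 gamma(0) = (-0.478)(5.184598) = -2.478238.
Therefore gamma(1) = -2.4782 (to 4 decimal places).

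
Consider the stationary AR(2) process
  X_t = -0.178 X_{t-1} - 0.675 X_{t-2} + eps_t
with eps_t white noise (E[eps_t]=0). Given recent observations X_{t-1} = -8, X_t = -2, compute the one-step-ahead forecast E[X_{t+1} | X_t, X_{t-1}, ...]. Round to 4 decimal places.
E[X_{t+1} \mid \mathcal F_t] = 5.7560

For an AR(p) model X_t = c + sum_i phi_i X_{t-i} + eps_t, the
one-step-ahead conditional mean is
  E[X_{t+1} | X_t, ...] = c + sum_i phi_i X_{t+1-i}.
Substitute known values:
  E[X_{t+1} | ...] = (-0.178) * (-2) + (-0.675) * (-8)
                   = 5.7560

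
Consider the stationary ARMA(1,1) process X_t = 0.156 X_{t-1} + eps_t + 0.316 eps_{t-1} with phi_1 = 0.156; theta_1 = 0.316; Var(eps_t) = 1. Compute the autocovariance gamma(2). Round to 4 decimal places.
\gamma(2) = 0.0792

Multiply the model equation by X_{t-k} and take expectations. With theta_0 = psi_0 = 1 and psi_j the MA(infinity) weights, this gives
  gamma(k) - sum_i phi_i gamma(k-i) = c_k,
  c_k = sigma^2 * sum_{j=k..q} theta_j psi_{j-k}   (c_k = 0 for k > q),
using gamma(-m) = gamma(m).
psi-weights needed (psi_j = theta_j + sum_i phi_i psi_{j-i}):
  psi_1 = theta_1 + phi_1 = 0.316 + (0.156) = 0.472
Right-hand sides:
  c_0 = sigma^2 (1 + theta_1 psi_1) = 1 * (1 + (0.316)(0.472)) = 1 * 1.149152 = 1.149152
  c_1 = sigma^2 theta_1 = 1 * (0.316) = 0.316
  c_2 = 0
Equations for k = 0 and k = 1 (AR order 1):
  gamma(0) = phi_1 gamma(1) + c_0
  gamma(1) = phi_1 gamma(0) + c_1
Substituting the second into the first: gamma(0) (1 - phi_1^2) = c_0 + phi_1 c_1, so
  gamma(0) = (c_0 + phi_1 c_1) / (1 - phi_1^2) = (1.149152 + (0.156)(0.316)) / (1 - (0.156)^2) = 1.198448 / 0.975664 = 1.228341.
  gamma(1) = phi_1 gamma(0) + c_1 = (0.156)(1.228341) + (0.316) = 0.507621.
For k = 2 (> q): gamma(2) = phi_1 gamma(1) = (0.156)(0.507621) = 0.079189.
Therefore gamma(2) = 0.0792 (to 4 decimal places).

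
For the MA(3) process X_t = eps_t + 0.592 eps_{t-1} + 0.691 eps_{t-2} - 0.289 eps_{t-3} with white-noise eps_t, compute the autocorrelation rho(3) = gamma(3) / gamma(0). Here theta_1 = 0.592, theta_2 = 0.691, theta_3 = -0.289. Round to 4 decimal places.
\rho(3) = -0.1512

For an MA(q) process with theta_0 = 1, the autocovariance is
  gamma(k) = sigma^2 * sum_{i=0..q-k} theta_i * theta_{i+k},
and rho(k) = gamma(k) / gamma(0). Sigma^2 cancels.
  numerator   = (1)*(-0.289) = -0.289.
  denominator = (1)^2 + (0.592)^2 + (0.691)^2 + (-0.289)^2 = 1.911466.
  rho(3) = -0.289 / 1.911466 = -0.1512.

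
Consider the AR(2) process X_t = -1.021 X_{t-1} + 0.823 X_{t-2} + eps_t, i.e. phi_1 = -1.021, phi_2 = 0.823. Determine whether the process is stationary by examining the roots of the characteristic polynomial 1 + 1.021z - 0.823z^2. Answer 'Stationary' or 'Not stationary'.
\text{Not stationary}

The AR(p) characteristic polynomial is P(z) = 1 + 1.021z - 0.823z^2.
Stationarity requires all roots to lie outside the unit circle, i.e. |z| > 1 for every root.
Set 1 + (1.021) z + (-0.823) z^2 = 0, i.e. a z^2 + b z + c = 0 with a = -0.823, b = 1.021, c = 1.
Discriminant D = b^2 - 4ac = (1.021)^2 - 4*(-0.823)*1 = 1.042441 - (-3.292) = 4.334441.
D >= 0, so the roots are real: z = (-b +/- sqrt(D)) / (2a) = (-1.021 +/- 2.081932) / (-1.646).
  z_1 = (-1.021 + 2.081932) / (-1.646) = -0.6446,   |z_1| = 0.6446.
  z_2 = (-1.021 - 2.081932) / (-1.646) = 1.8851,   |z_2| = 1.8851.
Moduli of all roots: 0.6446, 1.8851.
All moduli strictly greater than 1? No.
Verdict: Not stationary.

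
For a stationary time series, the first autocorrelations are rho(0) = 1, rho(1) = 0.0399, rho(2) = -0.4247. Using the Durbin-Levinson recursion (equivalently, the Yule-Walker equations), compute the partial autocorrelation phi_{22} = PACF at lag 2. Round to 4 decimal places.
\phi_{22} = -0.4270

The PACF at lag k is phi_{kk}, the last component of the solution
to the Yule-Walker system G_k phi = r_k where
  (G_k)_{ij} = rho(|i - j|), (r_k)_i = rho(i), i,j = 1..k.
Equivalently, Durbin-Levinson gives phi_{kk} iteratively:
  phi_{11} = rho(1)
  phi_{kk} = [rho(k) - sum_{j=1..k-1} phi_{k-1,j} rho(k-j)]
            / [1 - sum_{j=1..k-1} phi_{k-1,j} rho(j)],
  phi_{k,j} = phi_{k-1,j} - phi_{kk} phi_{k-1,k-j},  j = 1..k-1.
Step k = 1:
  phi_11 = rho(1) = 0.0399.
Step k = 2:
  phi_22 = [rho(2) - phi_11 rho(1)] / [1 - phi_11 rho(1)] = [-0.4247 - (0.0399)(0.0399)] / [1 - (0.0399)(0.0399)]
         = -0.42629201 / 0.99840799 = -0.427.
Therefore phi_{22} = -0.4270.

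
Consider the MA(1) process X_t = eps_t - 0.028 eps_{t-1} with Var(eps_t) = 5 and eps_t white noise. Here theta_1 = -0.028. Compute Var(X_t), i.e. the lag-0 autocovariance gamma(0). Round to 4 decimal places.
\gamma(0) = 5.0039

For an MA(q) process X_t = eps_t + sum_i theta_i eps_{t-i} with
Var(eps_t) = sigma^2, the variance is
  gamma(0) = sigma^2 * (1 + sum_i theta_i^2).
  sum_i theta_i^2 = (-0.028)^2 = 0.000784.
  gamma(0) = 5 * (1 + 0.000784) = 5 * 1.000784 = 5.00392, which rounds to 5.0039.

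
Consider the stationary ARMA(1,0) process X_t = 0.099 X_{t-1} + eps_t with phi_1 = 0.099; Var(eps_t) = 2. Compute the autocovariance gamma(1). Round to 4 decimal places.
\gamma(1) = 0.2000

Multiply the model equation by X_{t-k} and take expectations. With theta_0 = psi_0 = 1 and psi_j the MA(infinity) weights, this gives
  gamma(k) - sum_i phi_i gamma(k-i) = c_k,
  c_k = sigma^2 * sum_{j=k..q} theta_j psi_{j-k}   (c_k = 0 for k > q),
using gamma(-m) = gamma(m).
Pure AR (q = 0): c_0 = sigma^2 = 2, c_k = 0 for k >= 1.
Equations for k = 0 and k = 1 (AR order 1):
  gamma(0) = phi_1 gamma(1) + c_0
  gamma(1) = phi_1 gamma(0) + c_1
Substituting the second into the first: gamma(0) (1 - phi_1^2) = c_0 + phi_1 c_1, so
  gamma(0) = c_0 / (1 - phi_1^2) = 2 / (1 - (0.099)^2) = 2 / 0.990199 = 2.019796.
  gamma(1) = phi_1 gamma(0) = (0.099)(2.019796) = 0.19996.
Therefore gamma(1) = 0.2000 (to 4 decimal places).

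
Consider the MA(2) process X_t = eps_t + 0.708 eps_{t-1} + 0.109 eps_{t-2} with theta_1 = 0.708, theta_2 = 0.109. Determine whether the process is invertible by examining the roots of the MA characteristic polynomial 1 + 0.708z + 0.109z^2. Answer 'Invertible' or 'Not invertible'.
\text{Invertible}

The MA(q) characteristic polynomial is P(z) = 1 + 0.708z + 0.109z^2.
Invertibility requires all roots to lie outside the unit circle, i.e. |z| > 1 for every root.
Set 1 + (0.708) z + (0.109) z^2 = 0, i.e. a z^2 + b z + c = 0 with a = 0.109, b = 0.708, c = 1.
Discriminant D = b^2 - 4ac = (0.708)^2 - 4*(0.109)*1 = 0.501264 - (0.436) = 0.065264.
D >= 0, so the roots are real: z = (-b +/- sqrt(D)) / (2a) = (-0.708 +/- 0.255468) / (0.218).
  z_1 = (-0.708 + 0.255468) / (0.218) = -2.0758,   |z_1| = 2.0758.
  z_2 = (-0.708 - 0.255468) / (0.218) = -4.4196,   |z_2| = 4.4196.
Moduli of all roots: 2.0758, 4.4196.
All moduli strictly greater than 1? Yes.
Verdict: Invertible.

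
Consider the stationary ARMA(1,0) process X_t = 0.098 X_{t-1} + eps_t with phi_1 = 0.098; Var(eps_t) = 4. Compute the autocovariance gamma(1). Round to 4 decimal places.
\gamma(1) = 0.3958

Multiply the model equation by X_{t-k} and take expectations. With theta_0 = psi_0 = 1 and psi_j the MA(infinity) weights, this gives
  gamma(k) - sum_i phi_i gamma(k-i) = c_k,
  c_k = sigma^2 * sum_{j=k..q} theta_j psi_{j-k}   (c_k = 0 for k > q),
using gamma(-m) = gamma(m).
Pure AR (q = 0): c_0 = sigma^2 = 4, c_k = 0 for k >= 1.
Equations for k = 0 and k = 1 (AR order 1):
  gamma(0) = phi_1 gamma(1) + c_0
  gamma(1) = phi_1 gamma(0) + c_1
Substituting the second into the first: gamma(0) (1 - phi_1^2) = c_0 + phi_1 c_1, so
  gamma(0) = c_0 / (1 - phi_1^2) = 4 / (1 - (0.098)^2) = 4 / 0.990396 = 4.038789.
  gamma(1) = phi_1 gamma(0) = (0.098)(4.038789) = 0.395801.
Therefore gamma(1) = 0.3958 (to 4 decimal places).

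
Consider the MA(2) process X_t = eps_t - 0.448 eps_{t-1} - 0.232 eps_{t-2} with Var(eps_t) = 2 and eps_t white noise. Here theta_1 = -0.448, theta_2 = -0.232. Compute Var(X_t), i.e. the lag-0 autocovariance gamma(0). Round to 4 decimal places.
\gamma(0) = 2.5091

For an MA(q) process X_t = eps_t + sum_i theta_i eps_{t-i} with
Var(eps_t) = sigma^2, the variance is
  gamma(0) = sigma^2 * (1 + sum_i theta_i^2).
  sum_i theta_i^2 = (-0.448)^2 + (-0.232)^2 = 0.200704 + 0.053824 = 0.254528.
  gamma(0) = 2 * (1 + 0.254528) = 2 * 1.254528 = 2.509056, which rounds to 2.5091.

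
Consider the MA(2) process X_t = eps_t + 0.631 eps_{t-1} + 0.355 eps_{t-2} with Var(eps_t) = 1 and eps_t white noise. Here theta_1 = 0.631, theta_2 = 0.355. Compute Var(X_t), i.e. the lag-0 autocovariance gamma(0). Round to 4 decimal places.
\gamma(0) = 1.5242

For an MA(q) process X_t = eps_t + sum_i theta_i eps_{t-i} with
Var(eps_t) = sigma^2, the variance is
  gamma(0) = sigma^2 * (1 + sum_i theta_i^2).
  sum_i theta_i^2 = (0.631)^2 + (0.355)^2 = 0.398161 + 0.126025 = 0.524186.
  gamma(0) = 1 * (1 + 0.524186) = 1 * 1.524186 = 1.524186, which rounds to 1.5242.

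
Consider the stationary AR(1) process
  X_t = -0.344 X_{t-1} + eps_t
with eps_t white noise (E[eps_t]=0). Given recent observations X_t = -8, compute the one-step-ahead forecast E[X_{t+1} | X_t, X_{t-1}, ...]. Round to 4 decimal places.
E[X_{t+1} \mid \mathcal F_t] = 2.7520

For an AR(p) model X_t = c + sum_i phi_i X_{t-i} + eps_t, the
one-step-ahead conditional mean is
  E[X_{t+1} | X_t, ...] = c + sum_i phi_i X_{t+1-i}.
Substitute known values:
  E[X_{t+1} | ...] = (-0.344) * (-8)
                   = 2.7520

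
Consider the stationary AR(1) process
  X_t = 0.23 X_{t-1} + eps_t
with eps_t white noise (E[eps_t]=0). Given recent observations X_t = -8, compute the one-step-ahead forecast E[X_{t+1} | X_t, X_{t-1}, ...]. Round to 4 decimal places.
E[X_{t+1} \mid \mathcal F_t] = -1.8400

For an AR(p) model X_t = c + sum_i phi_i X_{t-i} + eps_t, the
one-step-ahead conditional mean is
  E[X_{t+1} | X_t, ...] = c + sum_i phi_i X_{t+1-i}.
Substitute known values:
  E[X_{t+1} | ...] = (0.23) * (-8)
                   = -1.8400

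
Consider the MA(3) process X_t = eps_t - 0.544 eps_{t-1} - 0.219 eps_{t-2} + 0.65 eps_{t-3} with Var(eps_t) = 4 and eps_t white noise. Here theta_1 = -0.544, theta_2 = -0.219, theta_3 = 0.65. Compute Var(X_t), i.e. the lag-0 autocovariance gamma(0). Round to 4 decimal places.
\gamma(0) = 7.0656

For an MA(q) process X_t = eps_t + sum_i theta_i eps_{t-i} with
Var(eps_t) = sigma^2, the variance is
  gamma(0) = sigma^2 * (1 + sum_i theta_i^2).
  sum_i theta_i^2 = (-0.544)^2 + (-0.219)^2 + (0.65)^2 = 0.295936 + 0.047961 + 0.4225 = 0.766397.
  gamma(0) = 4 * (1 + 0.766397) = 4 * 1.766397 = 7.065588, which rounds to 7.0656.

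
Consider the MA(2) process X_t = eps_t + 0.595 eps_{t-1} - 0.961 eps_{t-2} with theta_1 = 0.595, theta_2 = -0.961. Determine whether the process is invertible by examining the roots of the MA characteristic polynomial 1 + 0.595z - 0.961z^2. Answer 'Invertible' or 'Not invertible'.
\text{Not invertible}

The MA(q) characteristic polynomial is P(z) = 1 + 0.595z - 0.961z^2.
Invertibility requires all roots to lie outside the unit circle, i.e. |z| > 1 for every root.
Set 1 + (0.595) z + (-0.961) z^2 = 0, i.e. a z^2 + b z + c = 0 with a = -0.961, b = 0.595, c = 1.
Discriminant D = b^2 - 4ac = (0.595)^2 - 4*(-0.961)*1 = 0.354025 - (-3.844) = 4.198025.
D >= 0, so the roots are real: z = (-b +/- sqrt(D)) / (2a) = (-0.595 +/- 2.048908) / (-1.922).
  z_1 = (-0.595 + 2.048908) / (-1.922) = -0.7565,   |z_1| = 0.7565.
  z_2 = (-0.595 - 2.048908) / (-1.922) = 1.3756,   |z_2| = 1.3756.
Moduli of all roots: 0.7565, 1.3756.
All moduli strictly greater than 1? No.
Verdict: Not invertible.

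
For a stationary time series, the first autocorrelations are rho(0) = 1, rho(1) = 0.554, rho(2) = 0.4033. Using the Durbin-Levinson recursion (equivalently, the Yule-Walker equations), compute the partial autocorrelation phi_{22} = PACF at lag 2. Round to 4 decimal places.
\phi_{22} = 0.1391

The PACF at lag k is phi_{kk}, the last component of the solution
to the Yule-Walker system G_k phi = r_k where
  (G_k)_{ij} = rho(|i - j|), (r_k)_i = rho(i), i,j = 1..k.
Equivalently, Durbin-Levinson gives phi_{kk} iteratively:
  phi_{11} = rho(1)
  phi_{kk} = [rho(k) - sum_{j=1..k-1} phi_{k-1,j} rho(k-j)]
            / [1 - sum_{j=1..k-1} phi_{k-1,j} rho(j)],
  phi_{k,j} = phi_{k-1,j} - phi_{kk} phi_{k-1,k-j},  j = 1..k-1.
Step k = 1:
  phi_11 = rho(1) = 0.554.
Step k = 2:
  phi_22 = [rho(2) - phi_11 rho(1)] / [1 - phi_11 rho(1)] = [0.4033 - (0.554)(0.554)] / [1 - (0.554)(0.554)]
         = 0.096384 / 0.693084 = 0.1391.
Therefore phi_{22} = 0.1391.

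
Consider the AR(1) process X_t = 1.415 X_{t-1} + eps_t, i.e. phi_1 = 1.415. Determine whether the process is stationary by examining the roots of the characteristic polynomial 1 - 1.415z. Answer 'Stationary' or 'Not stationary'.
\text{Not stationary}

The AR(p) characteristic polynomial is P(z) = 1 - 1.415z.
Stationarity requires all roots to lie outside the unit circle, i.e. |z| > 1 for every root.
This is linear in z: 1 + (-1.415) z = 0  =>  z = -1/(-1.415) = 0.706714,  |z| = 0.706714.
Moduli of all roots: 0.7067.
All moduli strictly greater than 1? No.
Verdict: Not stationary.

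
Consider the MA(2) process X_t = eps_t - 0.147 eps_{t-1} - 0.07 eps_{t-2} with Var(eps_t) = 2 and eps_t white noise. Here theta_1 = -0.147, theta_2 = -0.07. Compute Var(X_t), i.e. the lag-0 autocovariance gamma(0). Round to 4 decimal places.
\gamma(0) = 2.0530

For an MA(q) process X_t = eps_t + sum_i theta_i eps_{t-i} with
Var(eps_t) = sigma^2, the variance is
  gamma(0) = sigma^2 * (1 + sum_i theta_i^2).
  sum_i theta_i^2 = (-0.147)^2 + (-0.07)^2 = 0.021609 + 0.0049 = 0.026509.
  gamma(0) = 2 * (1 + 0.026509) = 2 * 1.026509 = 2.053018, which rounds to 2.0530.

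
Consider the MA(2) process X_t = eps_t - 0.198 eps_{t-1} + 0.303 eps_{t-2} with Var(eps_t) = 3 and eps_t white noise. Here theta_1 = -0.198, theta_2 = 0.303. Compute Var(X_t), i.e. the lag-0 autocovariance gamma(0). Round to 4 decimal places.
\gamma(0) = 3.3930

For an MA(q) process X_t = eps_t + sum_i theta_i eps_{t-i} with
Var(eps_t) = sigma^2, the variance is
  gamma(0) = sigma^2 * (1 + sum_i theta_i^2).
  sum_i theta_i^2 = (-0.198)^2 + (0.303)^2 = 0.039204 + 0.091809 = 0.131013.
  gamma(0) = 3 * (1 + 0.131013) = 3 * 1.131013 = 3.393039, which rounds to 3.3930.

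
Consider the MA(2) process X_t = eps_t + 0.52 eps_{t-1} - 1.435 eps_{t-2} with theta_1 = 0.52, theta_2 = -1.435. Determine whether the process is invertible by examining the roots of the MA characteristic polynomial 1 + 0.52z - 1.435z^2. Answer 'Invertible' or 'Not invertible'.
\text{Not invertible}

The MA(q) characteristic polynomial is P(z) = 1 + 0.52z - 1.435z^2.
Invertibility requires all roots to lie outside the unit circle, i.e. |z| > 1 for every root.
Set 1 + (0.52) z + (-1.435) z^2 = 0, i.e. a z^2 + b z + c = 0 with a = -1.435, b = 0.52, c = 1.
Discriminant D = b^2 - 4ac = (0.52)^2 - 4*(-1.435)*1 = 0.2704 - (-5.74) = 6.0104.
D >= 0, so the roots are real: z = (-b +/- sqrt(D)) / (2a) = (-0.52 +/- 2.451612) / (-2.87).
  z_1 = (-0.52 + 2.451612) / (-2.87) = -0.673,   |z_1| = 0.673.
  z_2 = (-0.52 - 2.451612) / (-2.87) = 1.0354,   |z_2| = 1.0354.
Moduli of all roots: 0.6730, 1.0354.
All moduli strictly greater than 1? No.
Verdict: Not invertible.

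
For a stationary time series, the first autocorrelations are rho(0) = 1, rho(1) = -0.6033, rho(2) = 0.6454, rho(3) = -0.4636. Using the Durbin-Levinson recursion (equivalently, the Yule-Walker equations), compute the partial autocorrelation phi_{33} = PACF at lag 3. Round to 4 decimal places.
\phi_{33} = 0.0399

The PACF at lag k is phi_{kk}, the last component of the solution
to the Yule-Walker system G_k phi = r_k where
  (G_k)_{ij} = rho(|i - j|), (r_k)_i = rho(i), i,j = 1..k.
Equivalently, Durbin-Levinson gives phi_{kk} iteratively:
  phi_{11} = rho(1)
  phi_{kk} = [rho(k) - sum_{j=1..k-1} phi_{k-1,j} rho(k-j)]
            / [1 - sum_{j=1..k-1} phi_{k-1,j} rho(j)],
  phi_{k,j} = phi_{k-1,j} - phi_{kk} phi_{k-1,k-j},  j = 1..k-1.
Step k = 1:
  phi_11 = rho(1) = -0.6033.
Step k = 2:
  phi_22 = [rho(2) - phi_11 rho(1)] / [1 - phi_11 rho(1)] = [0.6454 - (-0.6033)(-0.6033)] / [1 - (-0.6033)(-0.6033)]
         = 0.28142911 / 0.63602911 = 0.442478.
  Update: phi_21 = phi_11 - phi_22 phi_11 = -0.6033 - (0.442478)(-0.6033) = -0.336353.
Step k = 3:
  phi_33 = [rho(3) - phi_21 rho(2) - phi_22 rho(1)] / [1 - phi_21 rho(1) - phi_22 rho(2)]
    numerator   = -0.4636 - (-0.336353)(0.6454) - (0.442478)(-0.6033) = 0.02042929
    denominator = 1 - (-0.336353)(-0.6033) - (0.442478)(0.6454) = 0.51150282
  phi_33 = 0.02042929 / 0.51150282 = 0.0399.
Therefore phi_{33} = 0.0399.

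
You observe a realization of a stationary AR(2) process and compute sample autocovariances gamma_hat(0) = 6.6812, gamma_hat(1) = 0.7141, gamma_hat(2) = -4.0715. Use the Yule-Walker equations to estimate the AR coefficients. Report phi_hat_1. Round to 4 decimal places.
\hat\phi_{1} = 0.1740

The Yule-Walker equations for an AR(p) process read, in matrix form,
  Gamma_p phi = r_p,   with   (Gamma_p)_{ij} = gamma(|i - j|),
                       (r_p)_i = gamma(i),   i,j = 1..p.
Substitute the sample gammas (Toeplitz matrix and right-hand side of size 2):
  Gamma_p = [[6.6812, 0.7141], [0.7141, 6.6812]]
  r_p     = [0.7141, -4.0715]
Written out:
  6.6812 phi_1 + 0.7141 phi_2 = 0.7141
  0.7141 phi_1 + 6.6812 phi_2 = -4.0715
Solve by Cramer's rule:
  det = gamma(0)^2 - gamma(1)^2 = (6.6812)^2 - (0.7141)^2 = 44.63843344 - 0.50993881 = 44.12849463
  phi_hat_1 = [gamma(1) gamma(0) - gamma(1) gamma(2)] / det = [(0.7141)(6.6812) - (0.7141)(-4.0715)] / 44.12849463 = 7.67850307 / 44.12849463 = 0.174
  phi_hat_2 = [gamma(0) gamma(2) - gamma(1)^2] / det = [(6.6812)(-4.0715) - (0.7141)^2] / 44.12849463 = -27.71244461 / 44.12849463 = -0.628
So phi_hat = [0.1740, -0.6280].
Therefore phi_hat_1 = 0.1740.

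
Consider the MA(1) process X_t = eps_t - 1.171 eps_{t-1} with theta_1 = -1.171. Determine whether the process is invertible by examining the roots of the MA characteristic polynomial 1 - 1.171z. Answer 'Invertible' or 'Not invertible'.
\text{Not invertible}

The MA(q) characteristic polynomial is P(z) = 1 - 1.171z.
Invertibility requires all roots to lie outside the unit circle, i.e. |z| > 1 for every root.
This is linear in z: 1 + (-1.171) z = 0  =>  z = -1/(-1.171) = 0.853971,  |z| = 0.853971.
Moduli of all roots: 0.8540.
All moduli strictly greater than 1? No.
Verdict: Not invertible.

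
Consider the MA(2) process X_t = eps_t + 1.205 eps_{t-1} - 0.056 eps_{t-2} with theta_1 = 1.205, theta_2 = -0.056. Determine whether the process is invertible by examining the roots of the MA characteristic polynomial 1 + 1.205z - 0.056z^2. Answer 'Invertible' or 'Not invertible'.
\text{Not invertible}

The MA(q) characteristic polynomial is P(z) = 1 + 1.205z - 0.056z^2.
Invertibility requires all roots to lie outside the unit circle, i.e. |z| > 1 for every root.
Set 1 + (1.205) z + (-0.056) z^2 = 0, i.e. a z^2 + b z + c = 0 with a = -0.056, b = 1.205, c = 1.
Discriminant D = b^2 - 4ac = (1.205)^2 - 4*(-0.056)*1 = 1.452025 - (-0.224) = 1.676025.
D >= 0, so the roots are real: z = (-b +/- sqrt(D)) / (2a) = (-1.205 +/- 1.294614) / (-0.112).
  z_1 = (-1.205 + 1.294614) / (-0.112) = -0.8001,   |z_1| = 0.8001.
  z_2 = (-1.205 - 1.294614) / (-0.112) = 22.318,   |z_2| = 22.318.
Moduli of all roots: 0.8001, 22.3180.
All moduli strictly greater than 1? No.
Verdict: Not invertible.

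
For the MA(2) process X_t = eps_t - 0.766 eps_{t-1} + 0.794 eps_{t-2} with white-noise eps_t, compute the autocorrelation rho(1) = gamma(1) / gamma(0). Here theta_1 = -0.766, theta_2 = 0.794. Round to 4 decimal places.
\rho(1) = -0.6198

For an MA(q) process with theta_0 = 1, the autocovariance is
  gamma(k) = sigma^2 * sum_{i=0..q-k} theta_i * theta_{i+k},
and rho(k) = gamma(k) / gamma(0). Sigma^2 cancels.
  numerator   = (1)*(-0.766) + (-0.766)*(0.794) = -1.374204.
  denominator = (1)^2 + (-0.766)^2 + (0.794)^2 = 2.217192.
  rho(1) = -1.374204 / 2.217192 = -0.6198.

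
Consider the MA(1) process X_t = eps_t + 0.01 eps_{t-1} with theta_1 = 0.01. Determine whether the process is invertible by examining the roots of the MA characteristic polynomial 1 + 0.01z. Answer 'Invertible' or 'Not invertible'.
\text{Invertible}

The MA(q) characteristic polynomial is P(z) = 1 + 0.01z.
Invertibility requires all roots to lie outside the unit circle, i.e. |z| > 1 for every root.
This is linear in z: 1 + (0.01) z = 0  =>  z = -1/(0.01) = -100,  |z| = 100.
Moduli of all roots: 100.0000.
All moduli strictly greater than 1? Yes.
Verdict: Invertible.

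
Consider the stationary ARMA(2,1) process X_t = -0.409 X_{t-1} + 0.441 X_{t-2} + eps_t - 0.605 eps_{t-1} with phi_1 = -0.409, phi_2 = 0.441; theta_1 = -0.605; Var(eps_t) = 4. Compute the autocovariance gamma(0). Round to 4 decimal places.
\gamma(0) = 24.0592

Multiply the model equation by X_{t-k} and take expectations. With theta_0 = psi_0 = 1 and psi_j the MA(infinity) weights, this gives
  gamma(k) - sum_i phi_i gamma(k-i) = c_k,
  c_k = sigma^2 * sum_{j=k..q} theta_j psi_{j-k}   (c_k = 0 for k > q),
using gamma(-m) = gamma(m).
psi-weights needed (psi_j = theta_j + sum_i phi_i psi_{j-i}):
  psi_1 = theta_1 + phi_1 = -0.605 + (-0.409) = -1.014
Right-hand sides:
  c_0 = sigma^2 (1 + theta_1 psi_1) = 4 * (1 + (-0.605)(-1.014)) = 4 * 1.61347 = 6.45388
  c_1 = sigma^2 theta_1 = 4 * (-0.605) = -2.42
  c_2 = 0
Equations for k = 0, 1, 2 (AR order 2, c_2 = 0):
  (E0) gamma(0) = phi_1 gamma(1) + phi_2 gamma(2) + c_0
  (E1) gamma(1) = phi_1 gamma(0) + phi_2 gamma(1) + c_1
  (E2) gamma(2) = phi_1 gamma(1) + phi_2 gamma(0)
From (E1): gamma(1) = A gamma(0) + B with
  A = phi_1 / (1 - phi_2) = -0.409 / 0.559 = -0.731664,   B = c_1 / (1 - phi_2) = -2.42 / 0.559 = -4.329159.
Insert (E2) into (E0): gamma(0) (1 - phi_2^2) = phi_1 (1 + phi_2) gamma(1) + c_0.
  phi_1 (1 + phi_2) = (-0.409)(1.441) = -0.589369,   1 - phi_2^2 = 0.805519.
Replace gamma(1) by A gamma(0) + B and collect gamma(0):
  gamma(0) [0.805519 - (-0.589369)(-0.731664)] = (-0.589369)(-4.329159) + 6.45388
  gamma(0) * 0.374299 = 9.005352
  gamma(0) = 9.005352 / 0.374299 = 24.059241.
Therefore gamma(0) = 24.0592 (to 4 decimal places).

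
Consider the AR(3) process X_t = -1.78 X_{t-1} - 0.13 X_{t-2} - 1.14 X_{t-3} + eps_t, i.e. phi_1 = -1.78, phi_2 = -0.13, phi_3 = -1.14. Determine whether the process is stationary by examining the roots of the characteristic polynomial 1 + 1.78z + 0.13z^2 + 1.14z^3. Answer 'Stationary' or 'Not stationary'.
\text{Not stationary}

The AR(p) characteristic polynomial is P(z) = 1 + 1.78z + 0.13z^2 + 1.14z^3.
Stationarity requires all roots to lie outside the unit circle, i.e. |z| > 1 for every root.
Degree 3: look for a simple real root z0 first, then factor out (1 - z/z0) and solve the remaining quadratic.
Testing z0 = -0.5: P(-0.5) = 1 + (1.78)(-0.5) + (0.13)(-0.5)^2 + (1.14)(-0.5)^3
  = 1 + (-0.89) + (0.0325) + (-0.1425) = 0.  So z_0 = -0.5 is a root, |z_0| = 0.5.
Divide out the factor (1 + 2 z) = (1 - z/z0) (since 1/z0 = -2):
  P(z) = (1 + 2 z)(1 + (-0.22) z + (0.57) z^2)
  [check: z-coef -0.22 - (-2) = 1.78; z^2-coef 0.57 - (-2)(-0.22) = 0.13; z^3-coef -(-2)(0.57) = 1.14.]
Remaining roots from the quadratic factor 1 + (-0.22) z + (0.57) z^2:
  Set 1 + (-0.22) z + (0.57) z^2 = 0, i.e. a z^2 + b z + c = 0 with a = 0.57, b = -0.22, c = 1.
  Discriminant D = b^2 - 4ac = (-0.22)^2 - 4*(0.57)*1 = 0.0484 - (2.28) = -2.2316.
  D < 0, so the roots are the complex-conjugate pair z = (-b +/- i sqrt(-D)) / (2a) = 0.193 +/- 1.3104i.
  For a conjugate pair |z|^2 = z * conj(z) = (product of roots) = c/a = 1/(0.57) = 1.754386, so |z| = sqrt(1.754386) = 1.3245 for both roots.
Moduli of all roots: 0.5000, 1.3245, 1.3245.
All moduli strictly greater than 1? No.
Verdict: Not stationary.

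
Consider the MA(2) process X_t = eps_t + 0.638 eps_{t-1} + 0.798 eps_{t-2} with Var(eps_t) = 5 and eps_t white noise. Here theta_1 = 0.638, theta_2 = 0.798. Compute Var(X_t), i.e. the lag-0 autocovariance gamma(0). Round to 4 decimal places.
\gamma(0) = 10.2192

For an MA(q) process X_t = eps_t + sum_i theta_i eps_{t-i} with
Var(eps_t) = sigma^2, the variance is
  gamma(0) = sigma^2 * (1 + sum_i theta_i^2).
  sum_i theta_i^2 = (0.638)^2 + (0.798)^2 = 0.407044 + 0.636804 = 1.043848.
  gamma(0) = 5 * (1 + 1.043848) = 5 * 2.043848 = 10.21924, which rounds to 10.2192.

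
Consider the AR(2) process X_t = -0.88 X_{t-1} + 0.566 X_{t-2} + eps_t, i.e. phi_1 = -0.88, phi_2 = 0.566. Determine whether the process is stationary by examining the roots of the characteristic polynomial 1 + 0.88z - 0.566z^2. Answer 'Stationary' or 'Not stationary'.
\text{Not stationary}

The AR(p) characteristic polynomial is P(z) = 1 + 0.88z - 0.566z^2.
Stationarity requires all roots to lie outside the unit circle, i.e. |z| > 1 for every root.
Set 1 + (0.88) z + (-0.566) z^2 = 0, i.e. a z^2 + b z + c = 0 with a = -0.566, b = 0.88, c = 1.
Discriminant D = b^2 - 4ac = (0.88)^2 - 4*(-0.566)*1 = 0.7744 - (-2.264) = 3.0384.
D >= 0, so the roots are real: z = (-b +/- sqrt(D)) / (2a) = (-0.88 +/- 1.743101) / (-1.132).
  z_1 = (-0.88 + 1.743101) / (-1.132) = -0.7625,   |z_1| = 0.7625.
  z_2 = (-0.88 - 1.743101) / (-1.132) = 2.3172,   |z_2| = 2.3172.
Moduli of all roots: 0.7625, 2.3172.
All moduli strictly greater than 1? No.
Verdict: Not stationary.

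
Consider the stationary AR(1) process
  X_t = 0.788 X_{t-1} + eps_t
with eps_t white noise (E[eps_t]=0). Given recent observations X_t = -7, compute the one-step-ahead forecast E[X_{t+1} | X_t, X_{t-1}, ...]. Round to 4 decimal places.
E[X_{t+1} \mid \mathcal F_t] = -5.5160

For an AR(p) model X_t = c + sum_i phi_i X_{t-i} + eps_t, the
one-step-ahead conditional mean is
  E[X_{t+1} | X_t, ...] = c + sum_i phi_i X_{t+1-i}.
Substitute known values:
  E[X_{t+1} | ...] = (0.788) * (-7)
                   = -5.5160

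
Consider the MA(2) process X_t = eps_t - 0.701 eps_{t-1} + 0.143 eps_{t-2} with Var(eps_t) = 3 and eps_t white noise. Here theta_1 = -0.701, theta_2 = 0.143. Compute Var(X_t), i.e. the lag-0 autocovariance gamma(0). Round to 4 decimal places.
\gamma(0) = 4.5356

For an MA(q) process X_t = eps_t + sum_i theta_i eps_{t-i} with
Var(eps_t) = sigma^2, the variance is
  gamma(0) = sigma^2 * (1 + sum_i theta_i^2).
  sum_i theta_i^2 = (-0.701)^2 + (0.143)^2 = 0.491401 + 0.020449 = 0.51185.
  gamma(0) = 3 * (1 + 0.51185) = 3 * 1.51185 = 4.53555, which rounds to 4.5356.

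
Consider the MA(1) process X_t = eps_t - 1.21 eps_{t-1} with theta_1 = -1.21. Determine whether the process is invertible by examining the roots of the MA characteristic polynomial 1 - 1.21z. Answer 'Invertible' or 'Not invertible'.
\text{Not invertible}

The MA(q) characteristic polynomial is P(z) = 1 - 1.21z.
Invertibility requires all roots to lie outside the unit circle, i.e. |z| > 1 for every root.
This is linear in z: 1 + (-1.21) z = 0  =>  z = -1/(-1.21) = 0.826446,  |z| = 0.826446.
Moduli of all roots: 0.8264.
All moduli strictly greater than 1? No.
Verdict: Not invertible.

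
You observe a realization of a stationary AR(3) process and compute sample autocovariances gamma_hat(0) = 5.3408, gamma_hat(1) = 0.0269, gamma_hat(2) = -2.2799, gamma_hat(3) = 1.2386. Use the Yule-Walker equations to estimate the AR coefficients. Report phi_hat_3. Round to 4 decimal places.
\hat\phi_{3} = 0.2900

The Yule-Walker equations for an AR(p) process read, in matrix form,
  Gamma_p phi = r_p,   with   (Gamma_p)_{ij} = gamma(|i - j|),
                       (r_p)_i = gamma(i),   i,j = 1..p.
Substitute the sample gammas (Toeplitz matrix and right-hand side of size 3):
  Gamma_p = [[5.3408, 0.0269, -2.2799], [0.0269, 5.3408, 0.0269], [-2.2799, 0.0269, 5.3408]]
  r_p     = [0.0269, -2.2799, 1.2386]
Written out (R1..R3):
  (R1) 5.3408 phi_1 + 0.0269 phi_2 - 2.2799 phi_3 = 0.0269
  (R2) 0.0269 phi_1 + 5.3408 phi_2 + 0.0269 phi_3 = -2.2799
  (R3) -2.2799 phi_1 + 0.0269 phi_2 + 5.3408 phi_3 = 1.2386
Gaussian elimination:
  R2 <- R2 - (0.0269/5.3408) R1 = R2 - (0.005037) R1:  5.340665 phi_2 + 0.038383 phi_3 = -2.280035
  R3 <- R3 - (-2.2799/5.3408) R1 = R3 - (-0.426884) R1:  0.038383 phi_2 + 4.367548 phi_3 = 1.250083
  R3 <- R3 - (0.038383/5.340665) R2 = R3 - (0.007187) R2:  4.367272 phi_3 = 1.26647
Back-substitution:
  phi_hat_3 = 1.26647 / 4.367272 = 0.289991
  phi_hat_2 = (-2.280035 - (0.038383)(0.289991)) / 5.340665 = -0.429004
  phi_hat_1 = (0.0269 - (0.0269)(-0.429004) - (-2.2799)(0.289991)) / 5.3408 = 0.13099
So phi_hat = [0.1310, -0.4290, 0.2900].
Therefore phi_hat_3 = 0.2900.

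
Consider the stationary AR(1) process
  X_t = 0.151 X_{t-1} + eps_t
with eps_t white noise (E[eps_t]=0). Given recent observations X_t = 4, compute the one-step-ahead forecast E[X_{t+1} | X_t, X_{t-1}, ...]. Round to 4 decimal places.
E[X_{t+1} \mid \mathcal F_t] = 0.6040

For an AR(p) model X_t = c + sum_i phi_i X_{t-i} + eps_t, the
one-step-ahead conditional mean is
  E[X_{t+1} | X_t, ...] = c + sum_i phi_i X_{t+1-i}.
Substitute known values:
  E[X_{t+1} | ...] = (0.151) * (4)
                   = 0.6040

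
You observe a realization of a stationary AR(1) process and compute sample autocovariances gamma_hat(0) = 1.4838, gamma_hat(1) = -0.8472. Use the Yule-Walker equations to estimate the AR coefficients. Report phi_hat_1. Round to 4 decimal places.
\hat\phi_{1} = -0.5710

The Yule-Walker equations for an AR(p) process read, in matrix form,
  Gamma_p phi = r_p,   with   (Gamma_p)_{ij} = gamma(|i - j|),
                       (r_p)_i = gamma(i),   i,j = 1..p.
Substitute the sample gammas (Toeplitz matrix and right-hand side of size 1):
  Gamma_p = [[1.4838]]
  r_p     = [-0.8472]
With p = 1 this is the single equation gamma(0) phi_1 = gamma(1):
  phi_hat_1 = gamma(1) / gamma(0) = -0.8472 / 1.4838 = -0.5710.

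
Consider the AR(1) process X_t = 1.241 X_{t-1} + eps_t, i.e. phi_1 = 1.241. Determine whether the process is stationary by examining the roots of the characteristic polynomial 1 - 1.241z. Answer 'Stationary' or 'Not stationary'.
\text{Not stationary}

The AR(p) characteristic polynomial is P(z) = 1 - 1.241z.
Stationarity requires all roots to lie outside the unit circle, i.e. |z| > 1 for every root.
This is linear in z: 1 + (-1.241) z = 0  =>  z = -1/(-1.241) = 0.805802,  |z| = 0.805802.
Moduli of all roots: 0.8058.
All moduli strictly greater than 1? No.
Verdict: Not stationary.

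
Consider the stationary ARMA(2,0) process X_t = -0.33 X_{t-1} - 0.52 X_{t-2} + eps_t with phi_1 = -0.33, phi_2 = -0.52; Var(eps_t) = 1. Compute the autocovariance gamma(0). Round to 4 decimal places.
\gamma(0) = 1.4384

Multiply the model equation by X_{t-k} and take expectations. With theta_0 = psi_0 = 1 and psi_j the MA(infinity) weights, this gives
  gamma(k) - sum_i phi_i gamma(k-i) = c_k,
  c_k = sigma^2 * sum_{j=k..q} theta_j psi_{j-k}   (c_k = 0 for k > q),
using gamma(-m) = gamma(m).
Pure AR (q = 0): c_0 = sigma^2 = 1, c_k = 0 for k >= 1.
Equations for k = 0, 1, 2 (AR order 2, c_2 = 0):
  (E0) gamma(0) = phi_1 gamma(1) + phi_2 gamma(2) + c_0
  (E1) gamma(1) = phi_1 gamma(0) + phi_2 gamma(1) + c_1
  (E2) gamma(2) = phi_1 gamma(1) + phi_2 gamma(0)
From (E1): gamma(1) = A gamma(0) + B with
  A = phi_1 / (1 - phi_2) = -0.33 / 1.52 = -0.217105,   B = c_1 / (1 - phi_2) = 0 / 1.52 = 0.
Insert (E2) into (E0): gamma(0) (1 - phi_2^2) = phi_1 (1 + phi_2) gamma(1) + c_0.
  phi_1 (1 + phi_2) = (-0.33)(0.48) = -0.1584,   1 - phi_2^2 = 0.7296.
Replace gamma(1) by A gamma(0) + B and collect gamma(0):
  gamma(0) [0.7296 - (-0.1584)(-0.217105)] = c_0 = 1
  gamma(0) * 0.695211 = 1
  gamma(0) = 1 / 0.695211 = 1.438413.
Therefore gamma(0) = 1.4384 (to 4 decimal places).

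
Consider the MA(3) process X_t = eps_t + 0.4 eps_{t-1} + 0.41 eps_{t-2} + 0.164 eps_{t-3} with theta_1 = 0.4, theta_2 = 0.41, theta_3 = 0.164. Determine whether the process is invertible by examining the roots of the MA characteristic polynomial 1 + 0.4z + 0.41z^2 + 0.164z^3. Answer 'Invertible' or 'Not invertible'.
\text{Invertible}

The MA(q) characteristic polynomial is P(z) = 1 + 0.4z + 0.41z^2 + 0.164z^3.
Invertibility requires all roots to lie outside the unit circle, i.e. |z| > 1 for every root.
Degree 3: look for a simple real root z0 first, then factor out (1 - z/z0) and solve the remaining quadratic.
Testing z0 = -2.5: P(-2.5) = 1 + (0.4)(-2.5) + (0.41)(-2.5)^2 + (0.164)(-2.5)^3
  = 1 + (-1) + (2.5625) + (-2.5625) = 0.  So z_0 = -2.5 is a root, |z_0| = 2.5.
Divide out the factor (1 + 0.4 z) = (1 - z/z0) (since 1/z0 = -0.4):
  P(z) = (1 + 0.4 z)(1 + (0) z + (0.41) z^2)
  [check: z-coef 0 - (-0.4) = 0.4; z^2-coef 0.41 - (-0.4)(0) = 0.41; z^3-coef -(-0.4)(0.41) = 0.164.]
Remaining roots from the quadratic factor 1 + (0) z + (0.41) z^2:
  Set 1 + (0) z + (0.41) z^2 = 0, i.e. a z^2 + b z + c = 0 with a = 0.41, b = 0, c = 1.
  Discriminant D = b^2 - 4ac = (0)^2 - 4*(0.41)*1 = 0 - (1.64) = -1.64.
  D < 0, so the roots are the complex-conjugate pair z = (-b +/- i sqrt(-D)) / (2a) = 0 +/- 1.5617i.
  For a conjugate pair |z|^2 = z * conj(z) = (product of roots) = c/a = 1/(0.41) = 2.439024, so |z| = sqrt(2.439024) = 1.5617 for both roots.
Moduli of all roots: 2.5000, 1.5617, 1.5617.
All moduli strictly greater than 1? Yes.
Verdict: Invertible.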